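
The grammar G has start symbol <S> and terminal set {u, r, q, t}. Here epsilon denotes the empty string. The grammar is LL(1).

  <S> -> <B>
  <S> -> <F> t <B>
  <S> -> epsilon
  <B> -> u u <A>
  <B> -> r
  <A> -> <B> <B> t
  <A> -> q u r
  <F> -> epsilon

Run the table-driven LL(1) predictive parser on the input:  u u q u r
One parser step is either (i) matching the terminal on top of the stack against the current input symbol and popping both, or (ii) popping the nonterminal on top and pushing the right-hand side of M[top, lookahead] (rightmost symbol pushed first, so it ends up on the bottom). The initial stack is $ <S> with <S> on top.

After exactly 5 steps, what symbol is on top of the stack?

q

     Stack      Input        Action
  1  $ <S>      u u q u r $  expand <S> -> <B>
  2  $ <B>      u u q u r $  expand <B> -> u u <A>
  3  $ <A> u u  u u q u r $  match u
  4  $ <A> u    u q u r $    match u
  5  $ <A>      q u r $      expand <A> -> q u r
Stack after step 5: $ r u q (top = q).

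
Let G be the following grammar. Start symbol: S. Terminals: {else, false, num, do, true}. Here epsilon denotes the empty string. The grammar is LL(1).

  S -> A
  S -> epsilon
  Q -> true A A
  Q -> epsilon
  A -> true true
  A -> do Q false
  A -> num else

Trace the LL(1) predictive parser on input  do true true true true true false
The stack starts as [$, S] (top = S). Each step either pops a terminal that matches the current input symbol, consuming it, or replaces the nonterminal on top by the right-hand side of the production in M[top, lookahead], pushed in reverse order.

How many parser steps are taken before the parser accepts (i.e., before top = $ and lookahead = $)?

12

step 1: stack=$ S  input=do true true true true true false $  — expand S -> A
step 2: stack=$ A  input=do true true true true true false $  — expand A -> do Q false
step 3: stack=$ false Q do  input=do true true true true true false $  — match do
step 4: stack=$ false Q  input=true true true true true false $  — expand Q -> true A A
step 5: stack=$ false A A true  input=true true true true true false $  — match true
step 6: stack=$ false A A  input=true true true true false $  — expand A -> true true
step 7: stack=$ false A true true  input=true true true true false $  — match true
step 8: stack=$ false A true  input=true true true false $  — match true
step 9: stack=$ false A  input=true true false $  — expand A -> true true
step 10: stack=$ false true true  input=true true false $  — match true
step 11: stack=$ false true  input=true false $  — match true
step 12: stack=$ false  input=false $  — match false
Accept reached after 12 steps.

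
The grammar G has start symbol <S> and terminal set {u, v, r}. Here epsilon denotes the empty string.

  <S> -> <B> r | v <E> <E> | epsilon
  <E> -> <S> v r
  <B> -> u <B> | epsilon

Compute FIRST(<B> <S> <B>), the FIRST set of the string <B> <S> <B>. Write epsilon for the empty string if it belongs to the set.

{epsilon, r, u, v}

FIRST(<B>) = {epsilon, u}
FIRST(<S>) = {epsilon, r, u, v}  (via <B> r)
FIRST(<E>) = {r, u, v}  (via <S> v r)
FIRST(<B> <S> <B>): take FIRST of each symbol in turn, carrying on past any symbol whose FIRST contains epsilon; result {epsilon, r, u, v}.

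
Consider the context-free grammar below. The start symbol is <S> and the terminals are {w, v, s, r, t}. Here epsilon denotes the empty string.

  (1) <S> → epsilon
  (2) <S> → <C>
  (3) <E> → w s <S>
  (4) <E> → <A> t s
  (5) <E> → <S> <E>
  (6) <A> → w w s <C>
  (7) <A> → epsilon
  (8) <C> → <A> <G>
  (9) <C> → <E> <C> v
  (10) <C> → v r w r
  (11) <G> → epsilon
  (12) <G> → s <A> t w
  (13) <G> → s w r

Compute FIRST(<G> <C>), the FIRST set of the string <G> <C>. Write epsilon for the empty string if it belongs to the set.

{epsilon, s, t, v, w}

FIRST(<A>): from <A>→w w s <C> we get {w}; from <A>→epsilon we get {epsilon}. So FIRST(<A>) = {epsilon, w}.
FIRST(<G>): from <G>→epsilon we get {epsilon}; from <G>→s <A> t w we get {s}; from <G>→s w r we get {s}. So FIRST(<G>) = {epsilon, s}.
FIRST(<S>): from <S>→epsilon we get {epsilon}; from <S>→<C> we get {epsilon, s, t, v, w}. So FIRST(<S>) = {epsilon, s, t, v, w}.
FIRST(<E>): from <E>→w s <S> we get {w}; from <E>→<A> t s we get {t, w}; from <E>→<S> <E> we get {s, t, v, w}. So FIRST(<E>) = {s, t, v, w}.
FIRST(<C>): from <C>→<A> <G> we get {epsilon, s, w}; from <C>→<E> <C> v we get {s, t, v, w}; from <C>→v r w r we get {v}. So FIRST(<C>) = {epsilon, s, t, v, w}.
FIRST(<G> <C>): take FIRST of each symbol in turn, carrying on past any symbol whose FIRST contains epsilon; result {epsilon, s, t, v, w}.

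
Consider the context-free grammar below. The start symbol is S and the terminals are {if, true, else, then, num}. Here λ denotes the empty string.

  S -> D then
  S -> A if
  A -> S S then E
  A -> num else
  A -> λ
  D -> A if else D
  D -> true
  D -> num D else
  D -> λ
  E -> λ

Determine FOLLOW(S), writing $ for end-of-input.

FIRST(E) = {λ}
FIRST(S) = {if, num, then, true}  (via D then, A if)
FIRST(A) = {λ, if, num, then, true}  (via S S then E)
FIRST(D) = {λ, if, num, then, true}  (via A if else D)
FOLLOW(S) includes $ since S is the start symbol.
FOLLOW(S): in A->S S then E (occurrence 1), S is followed by S then E with FIRST {if, num, then, true}; in A->S S then E (occurrence 2), S is followed by then E with FIRST {then}. Thus FOLLOW(S) = {$, if, num, then, true}.
FOLLOW(A): in S->A if, A is followed by if with FIRST {if}; in D->A if else D, A is followed by if else D with FIRST {if}. Thus FOLLOW(A) = {if}.
FOLLOW(D): in S->D then, D is followed by then with FIRST {then}; in D->A if else D, the suffix after D is empty (adds nothing new); in D->num D else, D is followed by else with FIRST {else}. Thus FOLLOW(D) = {else, then}.
FOLLOW(E): in A->S S then E, the suffix after E is empty, so FOLLOW(E) ⊇ FOLLOW(A) = {if}. Thus FOLLOW(E) = {if}.

{$, if, num, then, true}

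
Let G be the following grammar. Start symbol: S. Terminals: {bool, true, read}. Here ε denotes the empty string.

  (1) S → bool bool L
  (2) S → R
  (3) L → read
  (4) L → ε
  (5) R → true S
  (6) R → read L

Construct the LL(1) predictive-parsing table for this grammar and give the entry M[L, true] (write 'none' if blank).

none

FIRST(L): from L→read we get {read}; from L→ε we get {ε}. So FIRST(L) = {ε, read}.
FIRST(R): from R→true S we get {true}; from R→read L we get {read}. So FIRST(R) = {read, true}.
FIRST(S): from S→bool bool L we get {bool}; from S→R we get {read, true}. So FIRST(S) = {bool, read, true}.
FOLLOW(S) includes $ since S is the start symbol.
FOLLOW(S): in R→true S, the suffix after S is empty, so FOLLOW(S) ⊇ FOLLOW(R) = {$}. Thus FOLLOW(S) = {$}.
FOLLOW(R): in S→R, the suffix after R is empty, so FOLLOW(R) ⊇ FOLLOW(S) = {$}. Thus FOLLOW(R) = {$}.
FOLLOW(L): in S→bool bool L, the suffix after L is empty, so FOLLOW(L) ⊇ FOLLOW(S) = {$}; in R→read L, the suffix after L is empty, so FOLLOW(L) ⊇ FOLLOW(R) = {$}. Thus FOLLOW(L) = {$}.
For L → read: FIRST(read) = {read}, so it goes in M[L, t] for t ∈ {read}.
For L → ε: FIRST(ε) = {ε}, so it goes in M[L, t] for t ∈ {}; since ε ∈ FIRST, also for every t ∈ FOLLOW(L) = {$}.
None of these place a production in M[L, true].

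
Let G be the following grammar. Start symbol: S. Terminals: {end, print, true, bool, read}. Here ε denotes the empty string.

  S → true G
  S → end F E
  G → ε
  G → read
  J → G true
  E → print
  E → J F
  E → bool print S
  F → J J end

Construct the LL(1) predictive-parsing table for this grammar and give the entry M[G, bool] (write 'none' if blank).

none

FIRST(S): from S→true G we get {true}; from S→end F E we get {end}. So FIRST(S) = {end, true}.
FIRST(G): from G→ε we get {ε}; from G→read we get {read}. So FIRST(G) = {ε, read}.
FIRST(J): from J→G true we get {read, true}. So FIRST(J) = {read, true}.
FIRST(E): from E→print we get {print}; from E→J F we get {read, true}; from E→bool print S we get {bool}. So FIRST(E) = {bool, print, read, true}.
FIRST(F): from F→J J end we get {read, true}. So FIRST(F) = {read, true}.
FOLLOW(S) includes $ since S is the start symbol.
FOLLOW(S): in E→bool print S, the suffix after S is empty, so FOLLOW(S) ⊇ FOLLOW(E) = {$}. Thus FOLLOW(S) = {$}.
FOLLOW(G): in S→true G, the suffix after G is empty, so FOLLOW(G) ⊇ FOLLOW(S) = {$}; in J→G true, G is followed by true with FIRST {true}. Thus FOLLOW(G) = {$, true}.
For G → ε: FIRST(ε) = {ε}, so it goes in M[G, t] for t ∈ {}; since ε ∈ FIRST, also for every t ∈ FOLLOW(G) = {$, true}.
For G → read: FIRST(read) = {read}, so it goes in M[G, t] for t ∈ {read}.
None of these place a production in M[G, bool].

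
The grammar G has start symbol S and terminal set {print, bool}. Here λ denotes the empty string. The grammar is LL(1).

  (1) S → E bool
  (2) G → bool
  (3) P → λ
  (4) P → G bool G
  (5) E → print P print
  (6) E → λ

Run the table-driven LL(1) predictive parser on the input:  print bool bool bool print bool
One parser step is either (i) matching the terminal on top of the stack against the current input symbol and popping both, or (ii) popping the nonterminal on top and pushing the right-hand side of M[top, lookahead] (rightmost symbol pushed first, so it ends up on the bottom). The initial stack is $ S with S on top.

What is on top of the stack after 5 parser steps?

bool

step 1: stack=$ S  input=print bool bool bool print bool $  — expand S → E bool
step 2: stack=$ bool E  input=print bool bool bool print bool $  — expand E → print P print
step 3: stack=$ bool print P print  input=print bool bool bool print bool $  — match print
step 4: stack=$ bool print P  input=bool bool bool print bool $  — expand P → G bool G
step 5: stack=$ bool print G bool G  input=bool bool bool print bool $  — expand G → bool
Stack after step 5: $ bool print G bool bool (top = bool).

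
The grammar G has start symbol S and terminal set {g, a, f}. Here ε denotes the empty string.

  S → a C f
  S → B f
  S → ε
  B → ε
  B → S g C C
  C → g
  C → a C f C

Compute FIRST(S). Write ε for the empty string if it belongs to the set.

FIRST(C) = {a, g}
FIRST(S) = {ε, a, f, g}  (via B f)
FIRST(B) = {ε, a, f, g}  (via S g C C)

{ε, a, f, g}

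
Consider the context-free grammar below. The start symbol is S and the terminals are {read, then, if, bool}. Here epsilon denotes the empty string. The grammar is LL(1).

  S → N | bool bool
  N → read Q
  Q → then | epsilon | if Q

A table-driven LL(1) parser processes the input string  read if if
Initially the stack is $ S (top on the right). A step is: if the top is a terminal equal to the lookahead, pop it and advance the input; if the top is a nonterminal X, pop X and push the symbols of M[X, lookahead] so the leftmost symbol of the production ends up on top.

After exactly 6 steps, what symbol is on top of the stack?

step 1: stack=$ S  input=read if if $  — expand S → N
step 2: stack=$ N  input=read if if $  — expand N → read Q
step 3: stack=$ Q read  input=read if if $  — match read
step 4: stack=$ Q  input=if if $  — expand Q → if Q
step 5: stack=$ Q if  input=if if $  — match if
step 6: stack=$ Q  input=if $  — expand Q → if Q
Stack after step 6: $ Q if (top = if).

if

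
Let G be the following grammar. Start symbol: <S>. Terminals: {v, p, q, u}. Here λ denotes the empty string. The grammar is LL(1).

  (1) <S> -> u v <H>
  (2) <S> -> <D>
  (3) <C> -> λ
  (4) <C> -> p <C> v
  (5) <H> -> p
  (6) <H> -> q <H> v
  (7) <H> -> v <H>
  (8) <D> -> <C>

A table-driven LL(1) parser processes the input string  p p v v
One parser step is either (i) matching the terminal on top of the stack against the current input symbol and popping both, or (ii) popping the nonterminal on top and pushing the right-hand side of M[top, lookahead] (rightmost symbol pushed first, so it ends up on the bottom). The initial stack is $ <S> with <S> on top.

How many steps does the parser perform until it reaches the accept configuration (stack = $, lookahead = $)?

step 1: stack=$ <S>  input=p p v v $  — expand <S> -> <D>
step 2: stack=$ <D>  input=p p v v $  — expand <D> -> <C>
step 3: stack=$ <C>  input=p p v v $  — expand <C> -> p <C> v
step 4: stack=$ v <C> p  input=p p v v $  — match p
step 5: stack=$ v <C>  input=p v v $  — expand <C> -> p <C> v
step 6: stack=$ v v <C> p  input=p v v $  — match p
step 7: stack=$ v v <C>  input=v v $  — expand <C> -> λ
step 8: stack=$ v v  input=v v $  — match v
step 9: stack=$ v  input=v $  — match v
Accept reached after 9 steps.

9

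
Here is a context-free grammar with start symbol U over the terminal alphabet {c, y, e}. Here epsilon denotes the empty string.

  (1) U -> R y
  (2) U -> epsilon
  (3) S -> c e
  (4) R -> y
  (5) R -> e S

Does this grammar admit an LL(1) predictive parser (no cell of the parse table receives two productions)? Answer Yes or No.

Yes

FIRST(U) = {epsilon, e, y}
FIRST(S) = {c}
FIRST(R) = {e, y}
FOLLOW(U) = {$}
FOLLOW(S) = {y}
FOLLOW(R) = {y}
Each cell of M receives at most one production.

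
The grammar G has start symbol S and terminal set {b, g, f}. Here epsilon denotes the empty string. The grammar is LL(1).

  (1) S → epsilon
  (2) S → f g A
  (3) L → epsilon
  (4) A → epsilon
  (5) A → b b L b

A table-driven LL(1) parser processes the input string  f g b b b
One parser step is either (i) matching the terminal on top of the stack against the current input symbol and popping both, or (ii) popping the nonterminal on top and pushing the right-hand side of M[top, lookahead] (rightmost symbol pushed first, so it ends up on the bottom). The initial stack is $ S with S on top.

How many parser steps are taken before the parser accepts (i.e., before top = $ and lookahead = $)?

step 1: stack=$ S  input=f g b b b $  — expand S → f g A
step 2: stack=$ A g f  input=f g b b b $  — match f
step 3: stack=$ A g  input=g b b b $  — match g
step 4: stack=$ A  input=b b b $  — expand A → b b L b
step 5: stack=$ b L b b  input=b b b $  — match b
step 6: stack=$ b L b  input=b b $  — match b
step 7: stack=$ b L  input=b $  — expand L → epsilon
step 8: stack=$ b  input=b $  — match b
Accept reached after 8 steps.

8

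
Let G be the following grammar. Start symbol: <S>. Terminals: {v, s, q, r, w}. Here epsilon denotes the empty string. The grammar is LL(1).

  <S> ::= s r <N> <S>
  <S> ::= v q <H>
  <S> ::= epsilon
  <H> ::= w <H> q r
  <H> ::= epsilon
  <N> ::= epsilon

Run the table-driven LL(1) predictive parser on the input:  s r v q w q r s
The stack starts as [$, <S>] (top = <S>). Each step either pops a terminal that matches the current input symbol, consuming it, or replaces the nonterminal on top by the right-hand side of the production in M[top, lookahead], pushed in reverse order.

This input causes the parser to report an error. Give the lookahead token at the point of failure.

s

      Stack          Input              Action
   1  $ <S>          s r v q w q r s $  expand <S> ::= s r <N> <S>
   2  $ <S> <N> r s  s r v q w q r s $  match s
   3  $ <S> <N> r    r v q w q r s $    match r
   4  $ <S> <N>      v q w q r s $      expand <N> ::= epsilon
   5  $ <S>          v q w q r s $      expand <S> ::= v q <H>
   6  $ <H> q v      v q w q r s $      match v
   7  $ <H> q        q w q r s $        match q
   8  $ <H>          w q r s $          expand <H> ::= w <H> q r
   9  $ r q <H> w    w q r s $          match w
  10  $ r q <H>      q r s $            expand <H> ::= epsilon
  11  $ r q          q r s $            match q
  12  $ r            r s $              match r
  13  $              s $                error: stack empty but input remains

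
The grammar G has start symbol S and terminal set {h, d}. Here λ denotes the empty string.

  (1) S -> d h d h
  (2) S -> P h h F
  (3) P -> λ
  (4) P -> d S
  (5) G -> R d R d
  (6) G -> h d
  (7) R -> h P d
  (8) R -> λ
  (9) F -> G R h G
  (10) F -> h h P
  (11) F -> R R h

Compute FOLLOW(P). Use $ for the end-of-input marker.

{$, d, h}

FIRST(P) = {λ, d}
FIRST(R) = {λ, h}
FIRST(S) = {d, h}  (via P h h F)
FIRST(G) = {d, h}  (via R d R d)
FIRST(F) = {d, h}  (via G R h G, R R h)
FOLLOW(S) includes $ since S is the start symbol.
FOLLOW(R): in G->R d R d (occurrence 1), R is followed by d R d with FIRST {d}; in G->R d R d (occurrence 2), R is followed by d with FIRST {d}; in F->G R h G, R is followed by h G with FIRST {h}; in F->R R h (occurrence 1), R is followed by R h with FIRST {h}; in F->R R h (occurrence 2), R is followed by h with FIRST {h}. Thus FOLLOW(R) = {d, h}.
FOLLOW(S): in P->d S, the suffix after S is empty, so FOLLOW(S) ⊇ FOLLOW(P) = {$, d, h}. Thus FOLLOW(S) = {$, d, h}.
FOLLOW(F): in S->P h h F, the suffix after F is empty, so FOLLOW(F) ⊇ FOLLOW(S) = {$, d, h}. Thus FOLLOW(F) = {$, d, h}.
FOLLOW(P): in S->P h h F, P is followed by h h F with FIRST {h}; in R->h P d, P is followed by d with FIRST {d}; in F->h h P, the suffix after P is empty, so FOLLOW(P) ⊇ FOLLOW(F) = {$, d, h}. Thus FOLLOW(P) = {$, d, h}.
FOLLOW(G): in F->G R h G (occurrence 1), G is followed by R h G with FIRST {h}; in F->G R h G (occurrence 2), the suffix after G is empty, so FOLLOW(G) ⊇ FOLLOW(F) = {$, d, h}. Thus FOLLOW(G) = {$, d, h}.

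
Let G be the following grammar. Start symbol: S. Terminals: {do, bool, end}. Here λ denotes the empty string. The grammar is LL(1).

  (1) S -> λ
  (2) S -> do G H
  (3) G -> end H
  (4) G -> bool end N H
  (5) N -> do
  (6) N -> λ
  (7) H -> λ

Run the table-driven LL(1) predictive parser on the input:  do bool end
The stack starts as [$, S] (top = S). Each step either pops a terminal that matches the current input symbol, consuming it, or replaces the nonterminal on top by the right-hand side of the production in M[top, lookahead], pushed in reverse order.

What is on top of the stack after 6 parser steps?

H

step 1: stack=$ S  input=do bool end $  — expand S -> do G H
step 2: stack=$ H G do  input=do bool end $  — match do
step 3: stack=$ H G  input=bool end $  — expand G -> bool end N H
step 4: stack=$ H H N end bool  input=bool end $  — match bool
step 5: stack=$ H H N end  input=end $  — match end
step 6: stack=$ H H N  input=$  — expand N -> λ
Stack after step 6: $ H H (top = H).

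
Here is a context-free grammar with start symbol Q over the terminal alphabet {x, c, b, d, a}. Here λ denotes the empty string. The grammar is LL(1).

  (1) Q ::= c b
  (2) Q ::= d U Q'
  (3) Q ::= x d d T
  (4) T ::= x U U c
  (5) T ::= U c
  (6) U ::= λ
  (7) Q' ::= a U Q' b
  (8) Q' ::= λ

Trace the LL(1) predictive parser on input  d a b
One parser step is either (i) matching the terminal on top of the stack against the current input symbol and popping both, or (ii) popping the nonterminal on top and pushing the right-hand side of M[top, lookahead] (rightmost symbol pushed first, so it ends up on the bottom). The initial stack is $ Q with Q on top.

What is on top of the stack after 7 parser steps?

b

step 1: stack=$ Q  input=d a b $  — expand Q ::= d U Q'
step 2: stack=$ Q' U d  input=d a b $  — match d
step 3: stack=$ Q' U  input=a b $  — expand U ::= λ
step 4: stack=$ Q'  input=a b $  — expand Q' ::= a U Q' b
step 5: stack=$ b Q' U a  input=a b $  — match a
step 6: stack=$ b Q' U  input=b $  — expand U ::= λ
step 7: stack=$ b Q'  input=b $  — expand Q' ::= λ
Stack after step 7: $ b (top = b).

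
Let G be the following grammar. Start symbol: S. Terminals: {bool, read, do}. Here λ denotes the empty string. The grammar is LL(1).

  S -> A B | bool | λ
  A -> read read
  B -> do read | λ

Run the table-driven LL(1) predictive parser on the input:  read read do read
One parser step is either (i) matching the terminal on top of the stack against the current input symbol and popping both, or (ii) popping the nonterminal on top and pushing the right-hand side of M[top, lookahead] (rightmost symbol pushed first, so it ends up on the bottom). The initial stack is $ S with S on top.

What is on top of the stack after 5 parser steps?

do

     Stack          Input                Action
  1  $ S            read read do read $  expand S -> A B
  2  $ B A          read read do read $  expand A -> read read
  3  $ B read read  read read do read $  match read
  4  $ B read       read do read $       match read
  5  $ B            do read $            expand B -> do read
Stack after step 5: $ read do (top = do).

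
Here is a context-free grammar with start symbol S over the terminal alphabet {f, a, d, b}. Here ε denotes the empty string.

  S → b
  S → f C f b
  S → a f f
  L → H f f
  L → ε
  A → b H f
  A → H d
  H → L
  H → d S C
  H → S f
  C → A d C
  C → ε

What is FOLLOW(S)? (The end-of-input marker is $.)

FIRST(S): from S→b we get {b}; from S→f C f b we get {f}; from S→a f f we get {a}. So FIRST(S) = {a, b, f}.
FIRST(L): from L→H f f we get {a, b, d, f}; from L→ε we get {ε}. So FIRST(L) = {ε, a, b, d, f}.
FIRST(H): from H→L we get {ε, a, b, d, f}; from H→d S C we get {d}; from H→S f we get {a, b, f}. So FIRST(H) = {ε, a, b, d, f}.
FIRST(A): from A→b H f we get {b}; from A→H d we get {a, b, d, f}. So FIRST(A) = {a, b, d, f}.
FIRST(C): from C→A d C we get {a, b, d, f}; from C→ε we get {ε}. So FIRST(C) = {ε, a, b, d, f}.
FOLLOW(S) includes $ since S is the start symbol.
FOLLOW(A): in C→A d C, A is followed by d C with FIRST {d}. Thus FOLLOW(A) = {d}.
FOLLOW(H): in L→H f f, H is followed by f f with FIRST {f}; in A→b H f, H is followed by f with FIRST {f}; in A→H d, H is followed by d with FIRST {d}. Thus FOLLOW(H) = {d, f}.
FOLLOW(S): in H→d S C, S is followed by C with FIRST {ε, a, b, d, f}; in H→d S C, the suffix after S is nullable, so FOLLOW(S) ⊇ FOLLOW(H) = {d, f}; in H→S f, S is followed by f with FIRST {f}. Thus FOLLOW(S) = {$, a, b, d, f}.
FOLLOW(L): in H→L, the suffix after L is empty, so FOLLOW(L) ⊇ FOLLOW(H) = {d, f}. Thus FOLLOW(L) = {d, f}.
FOLLOW(C): in S→f C f b, C is followed by f b with FIRST {f}; in H→d S C, the suffix after C is empty, so FOLLOW(C) ⊇ FOLLOW(H) = {d, f}; in C→A d C, the suffix after C is empty (adds nothing new). Thus FOLLOW(C) = {d, f}.

{$, a, b, d, f}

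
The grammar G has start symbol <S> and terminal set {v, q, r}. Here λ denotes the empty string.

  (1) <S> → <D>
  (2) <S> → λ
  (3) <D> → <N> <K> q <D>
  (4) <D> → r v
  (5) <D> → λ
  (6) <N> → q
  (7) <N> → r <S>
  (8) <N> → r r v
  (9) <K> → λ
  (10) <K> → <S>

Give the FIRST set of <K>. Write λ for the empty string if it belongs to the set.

FIRST(<N>): from <N>→q we get {q}; from <N>→r <S> we get {r}; from <N>→r r v we get {r}. So FIRST(<N>) = {q, r}.
FIRST(<D>): from <D>→<N> <K> q <D> we get {q, r}; from <D>→r v we get {r}; from <D>→λ we get {λ}. So FIRST(<D>) = {λ, q, r}.
FIRST(<S>): from <S>→<D> we get {λ, q, r}; from <S>→λ we get {λ}. So FIRST(<S>) = {λ, q, r}.
FIRST(<K>): from <K>→λ we get {λ}; from <K>→<S> we get {λ, q, r}. So FIRST(<K>) = {λ, q, r}.

{λ, q, r}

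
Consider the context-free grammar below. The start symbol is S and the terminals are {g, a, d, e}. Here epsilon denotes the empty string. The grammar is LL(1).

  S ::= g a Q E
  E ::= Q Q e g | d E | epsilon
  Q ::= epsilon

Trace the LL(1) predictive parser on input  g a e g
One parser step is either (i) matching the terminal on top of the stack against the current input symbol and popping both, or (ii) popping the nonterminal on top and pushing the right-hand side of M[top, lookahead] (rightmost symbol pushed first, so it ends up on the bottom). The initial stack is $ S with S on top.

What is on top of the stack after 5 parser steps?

Q

step 1: stack=$ S  input=g a e g $  — expand S ::= g a Q E
step 2: stack=$ E Q a g  input=g a e g $  — match g
step 3: stack=$ E Q a  input=a e g $  — match a
step 4: stack=$ E Q  input=e g $  — expand Q ::= epsilon
step 5: stack=$ E  input=e g $  — expand E ::= Q Q e g
Stack after step 5: $ g e Q Q (top = Q).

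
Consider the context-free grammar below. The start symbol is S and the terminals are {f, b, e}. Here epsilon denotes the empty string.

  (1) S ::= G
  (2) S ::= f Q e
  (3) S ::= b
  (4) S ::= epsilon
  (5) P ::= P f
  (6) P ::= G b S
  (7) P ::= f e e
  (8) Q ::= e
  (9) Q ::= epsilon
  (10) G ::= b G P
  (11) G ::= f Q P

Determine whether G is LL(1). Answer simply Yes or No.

FIRST(S) = {epsilon, b, f}
FIRST(P) = {b, f}
FIRST(Q) = {epsilon, e}
FIRST(G) = {b, f}
FOLLOW(S) = {$, b, f}
FOLLOW(P) = {$, b, f}
FOLLOW(Q) = {b, e, f}
FOLLOW(G) = {$, b, f}
Cell M[P, b] receives both P ::= P f and P ::= G b S — the grammar is not LL(1).

No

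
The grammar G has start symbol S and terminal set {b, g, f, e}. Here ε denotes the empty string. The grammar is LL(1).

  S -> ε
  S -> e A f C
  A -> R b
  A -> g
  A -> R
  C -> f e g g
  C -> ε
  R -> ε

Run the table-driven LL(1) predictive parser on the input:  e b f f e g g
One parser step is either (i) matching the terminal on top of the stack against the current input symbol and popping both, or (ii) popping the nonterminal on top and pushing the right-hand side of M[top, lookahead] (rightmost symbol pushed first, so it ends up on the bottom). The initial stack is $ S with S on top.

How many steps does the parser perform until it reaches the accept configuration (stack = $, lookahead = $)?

      Stack      Input            Action
   1  $ S        e b f f e g g $  expand S -> e A f C
   2  $ C f A e  e b f f e g g $  match e
   3  $ C f A    b f f e g g $    expand A -> R b
   4  $ C f b R  b f f e g g $    expand R -> ε
   5  $ C f b    b f f e g g $    match b
   6  $ C f      f f e g g $      match f
   7  $ C        f e g g $        expand C -> f e g g
   8  $ g g e f  f e g g $        match f
   9  $ g g e    e g g $          match e
  10  $ g g      g g $            match g
  11  $ g        g $              match g
Accept reached after 11 steps.

11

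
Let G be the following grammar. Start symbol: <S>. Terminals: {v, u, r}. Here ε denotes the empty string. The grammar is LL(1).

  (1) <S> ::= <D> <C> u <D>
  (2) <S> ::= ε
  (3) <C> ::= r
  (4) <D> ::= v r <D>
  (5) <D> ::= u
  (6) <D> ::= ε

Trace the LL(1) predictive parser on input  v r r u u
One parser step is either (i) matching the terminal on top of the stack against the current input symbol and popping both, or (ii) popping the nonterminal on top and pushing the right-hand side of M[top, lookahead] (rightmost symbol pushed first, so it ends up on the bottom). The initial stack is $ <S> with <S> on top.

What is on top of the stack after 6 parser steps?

step 1: stack=$ <S>  input=v r r u u $  — expand <S> ::= <D> <C> u <D>
step 2: stack=$ <D> u <C> <D>  input=v r r u u $  — expand <D> ::= v r <D>
step 3: stack=$ <D> u <C> <D> r v  input=v r r u u $  — match v
step 4: stack=$ <D> u <C> <D> r  input=r r u u $  — match r
step 5: stack=$ <D> u <C> <D>  input=r u u $  — expand <D> ::= ε
step 6: stack=$ <D> u <C>  input=r u u $  — expand <C> ::= r
Stack after step 6: $ <D> u r (top = r).

r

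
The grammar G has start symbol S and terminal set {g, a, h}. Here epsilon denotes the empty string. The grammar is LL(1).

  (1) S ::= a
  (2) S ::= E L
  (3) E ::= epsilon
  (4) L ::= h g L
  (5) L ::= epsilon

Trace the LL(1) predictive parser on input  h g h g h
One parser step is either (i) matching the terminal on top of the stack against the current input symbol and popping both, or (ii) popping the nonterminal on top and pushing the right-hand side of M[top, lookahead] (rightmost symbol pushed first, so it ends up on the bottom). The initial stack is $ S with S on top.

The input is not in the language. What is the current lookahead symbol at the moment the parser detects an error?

      Stack    Input        Action
   1  $ S      h g h g h $  expand S ::= E L
   2  $ L E    h g h g h $  expand E ::= epsilon
   3  $ L      h g h g h $  expand L ::= h g L
   4  $ L g h  h g h g h $  match h
   5  $ L g    g h g h $    match g
   6  $ L      h g h $      expand L ::= h g L
   7  $ L g h  h g h $      match h
   8  $ L g    g h $        match g
   9  $ L      h $          expand L ::= h g L
  10  $ L g h  h $          match h
  11  $ L g    $            error: top is terminal g but lookahead is $

$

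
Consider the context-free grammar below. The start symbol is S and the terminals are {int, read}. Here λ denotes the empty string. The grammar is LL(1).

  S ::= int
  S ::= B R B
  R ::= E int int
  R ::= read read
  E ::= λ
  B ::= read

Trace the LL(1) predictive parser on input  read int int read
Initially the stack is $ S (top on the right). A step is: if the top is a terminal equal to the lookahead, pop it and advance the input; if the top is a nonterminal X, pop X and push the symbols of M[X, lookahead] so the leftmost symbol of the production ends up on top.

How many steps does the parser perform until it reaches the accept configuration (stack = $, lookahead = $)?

     Stack          Input                Action
  1  $ S            read int int read $  expand S ::= B R B
  2  $ B R B        read int int read $  expand B ::= read
  3  $ B R read     read int int read $  match read
  4  $ B R          int int read $       expand R ::= E int int
  5  $ B int int E  int int read $       expand E ::= λ
  6  $ B int int    int int read $       match int
  7  $ B int        int read $           match int
  8  $ B            read $               expand B ::= read
  9  $ read         read $               match read
Accept reached after 9 steps.

9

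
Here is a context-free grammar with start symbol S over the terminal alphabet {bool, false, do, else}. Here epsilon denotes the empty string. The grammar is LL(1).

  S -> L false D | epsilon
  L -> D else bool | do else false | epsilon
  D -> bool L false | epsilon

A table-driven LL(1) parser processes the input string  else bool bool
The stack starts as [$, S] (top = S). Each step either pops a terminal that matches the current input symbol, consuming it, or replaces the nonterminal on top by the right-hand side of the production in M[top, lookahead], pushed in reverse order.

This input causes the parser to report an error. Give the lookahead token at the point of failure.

bool

step 1: stack=$ S  input=else bool bool $  — expand S -> L false D
step 2: stack=$ D false L  input=else bool bool $  — expand L -> D else bool
step 3: stack=$ D false bool else D  input=else bool bool $  — expand D -> epsilon
step 4: stack=$ D false bool else  input=else bool bool $  — match else
step 5: stack=$ D false bool  input=bool bool $  — match bool
step 6: stack=$ D false  input=bool $  — error: top is terminal false but lookahead is bool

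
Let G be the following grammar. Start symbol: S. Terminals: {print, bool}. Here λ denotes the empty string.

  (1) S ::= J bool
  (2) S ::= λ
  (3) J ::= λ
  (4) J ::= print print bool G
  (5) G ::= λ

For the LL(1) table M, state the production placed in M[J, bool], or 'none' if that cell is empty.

FIRST(J) = {λ, print}
FIRST(G) = {λ}
FIRST(S) = {λ, bool, print}  (via J bool)
FOLLOW(S) includes $ since S is the start symbol.
FOLLOW(J): in S::=J bool, J is followed by bool with FIRST {bool}. Thus FOLLOW(J) = {bool}.
For J ::= λ: FIRST(λ) = {λ}, so it goes in M[J, t] for t ∈ {}; since λ ∈ FIRST, also for every t ∈ FOLLOW(J) = {bool}.
For J ::= print print bool G: FIRST(print print bool G) = {print}, so it goes in M[J, t] for t ∈ {print}.

J ::= λ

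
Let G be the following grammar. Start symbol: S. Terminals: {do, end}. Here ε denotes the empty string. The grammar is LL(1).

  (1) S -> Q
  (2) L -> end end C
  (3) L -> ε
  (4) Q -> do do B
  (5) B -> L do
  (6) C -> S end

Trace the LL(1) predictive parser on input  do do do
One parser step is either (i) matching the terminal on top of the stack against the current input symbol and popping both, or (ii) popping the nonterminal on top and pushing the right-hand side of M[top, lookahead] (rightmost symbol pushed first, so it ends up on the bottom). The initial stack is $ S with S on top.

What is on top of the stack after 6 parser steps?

step 1: stack=$ S  input=do do do $  — expand S -> Q
step 2: stack=$ Q  input=do do do $  — expand Q -> do do B
step 3: stack=$ B do do  input=do do do $  — match do
step 4: stack=$ B do  input=do do $  — match do
step 5: stack=$ B  input=do $  — expand B -> L do
step 6: stack=$ do L  input=do $  — expand L -> ε
Stack after step 6: $ do (top = do).

do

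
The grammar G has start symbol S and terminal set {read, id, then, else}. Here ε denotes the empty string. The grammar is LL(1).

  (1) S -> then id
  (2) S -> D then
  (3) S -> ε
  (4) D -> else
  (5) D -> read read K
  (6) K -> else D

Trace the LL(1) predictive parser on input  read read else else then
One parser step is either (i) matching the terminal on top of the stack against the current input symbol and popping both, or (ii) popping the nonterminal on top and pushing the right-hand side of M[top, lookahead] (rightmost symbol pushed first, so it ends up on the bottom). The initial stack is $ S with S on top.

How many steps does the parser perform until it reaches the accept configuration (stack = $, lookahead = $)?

     Stack               Input                       Action
  1  $ S                 read read else else then $  expand S -> D then
  2  $ then D            read read else else then $  expand D -> read read K
  3  $ then K read read  read read else else then $  match read
  4  $ then K read       read else else then $       match read
  5  $ then K            else else then $            expand K -> else D
  6  $ then D else       else else then $            match else
  7  $ then D            else then $                 expand D -> else
  8  $ then else         else then $                 match else
  9  $ then              then $                      match then
Accept reached after 9 steps.

9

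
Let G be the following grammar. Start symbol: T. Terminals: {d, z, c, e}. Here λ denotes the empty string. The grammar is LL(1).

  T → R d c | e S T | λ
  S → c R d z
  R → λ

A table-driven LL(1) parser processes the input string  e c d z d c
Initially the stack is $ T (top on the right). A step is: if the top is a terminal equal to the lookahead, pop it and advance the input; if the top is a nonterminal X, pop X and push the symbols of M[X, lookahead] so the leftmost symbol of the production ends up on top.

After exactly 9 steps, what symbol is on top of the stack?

d

step 1: stack=$ T  input=e c d z d c $  — expand T → e S T
step 2: stack=$ T S e  input=e c d z d c $  — match e
step 3: stack=$ T S  input=c d z d c $  — expand S → c R d z
step 4: stack=$ T z d R c  input=c d z d c $  — match c
step 5: stack=$ T z d R  input=d z d c $  — expand R → λ
step 6: stack=$ T z d  input=d z d c $  — match d
step 7: stack=$ T z  input=z d c $  — match z
step 8: stack=$ T  input=d c $  — expand T → R d c
step 9: stack=$ c d R  input=d c $  — expand R → λ
Stack after step 9: $ c d (top = d).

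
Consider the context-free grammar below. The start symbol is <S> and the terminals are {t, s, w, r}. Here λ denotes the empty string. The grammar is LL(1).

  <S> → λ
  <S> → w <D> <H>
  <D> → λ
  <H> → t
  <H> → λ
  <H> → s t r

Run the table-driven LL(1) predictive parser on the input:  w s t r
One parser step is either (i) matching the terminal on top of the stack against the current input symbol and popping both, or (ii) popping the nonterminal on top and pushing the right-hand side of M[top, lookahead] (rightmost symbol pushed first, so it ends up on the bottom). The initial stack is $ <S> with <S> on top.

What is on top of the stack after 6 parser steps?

     Stack        Input      Action
  1  $ <S>        w s t r $  expand <S> → w <D> <H>
  2  $ <H> <D> w  w s t r $  match w
  3  $ <H> <D>    s t r $    expand <D> → λ
  4  $ <H>        s t r $    expand <H> → s t r
  5  $ r t s      s t r $    match s
  6  $ r t        t r $      match t
Stack after step 6: $ r (top = r).

r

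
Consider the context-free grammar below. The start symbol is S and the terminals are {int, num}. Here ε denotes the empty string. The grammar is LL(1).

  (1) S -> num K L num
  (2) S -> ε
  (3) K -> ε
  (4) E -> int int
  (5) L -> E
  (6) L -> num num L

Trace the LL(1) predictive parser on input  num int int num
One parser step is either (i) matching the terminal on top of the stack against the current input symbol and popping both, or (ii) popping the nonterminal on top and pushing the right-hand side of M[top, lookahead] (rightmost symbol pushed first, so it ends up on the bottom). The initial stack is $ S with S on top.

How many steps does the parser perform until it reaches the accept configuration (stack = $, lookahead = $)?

step 1: stack=$ S  input=num int int num $  — expand S -> num K L num
step 2: stack=$ num L K num  input=num int int num $  — match num
step 3: stack=$ num L K  input=int int num $  — expand K -> ε
step 4: stack=$ num L  input=int int num $  — expand L -> E
step 5: stack=$ num E  input=int int num $  — expand E -> int int
step 6: stack=$ num int int  input=int int num $  — match int
step 7: stack=$ num int  input=int num $  — match int
step 8: stack=$ num  input=num $  — match num
Accept reached after 8 steps.

8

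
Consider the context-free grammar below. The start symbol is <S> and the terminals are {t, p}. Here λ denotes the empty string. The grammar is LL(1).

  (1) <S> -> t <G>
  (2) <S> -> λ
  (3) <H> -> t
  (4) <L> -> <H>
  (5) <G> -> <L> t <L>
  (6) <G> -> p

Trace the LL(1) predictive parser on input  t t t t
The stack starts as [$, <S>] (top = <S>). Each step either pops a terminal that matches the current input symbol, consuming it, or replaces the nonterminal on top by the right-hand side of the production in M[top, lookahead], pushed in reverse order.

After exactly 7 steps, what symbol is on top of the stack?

<L>

step 1: stack=$ <S>  input=t t t t $  — expand <S> -> t <G>
step 2: stack=$ <G> t  input=t t t t $  — match t
step 3: stack=$ <G>  input=t t t $  — expand <G> -> <L> t <L>
step 4: stack=$ <L> t <L>  input=t t t $  — expand <L> -> <H>
step 5: stack=$ <L> t <H>  input=t t t $  — expand <H> -> t
step 6: stack=$ <L> t t  input=t t t $  — match t
step 7: stack=$ <L> t  input=t t $  — match t
Stack after step 7: $ <L> (top = <L>).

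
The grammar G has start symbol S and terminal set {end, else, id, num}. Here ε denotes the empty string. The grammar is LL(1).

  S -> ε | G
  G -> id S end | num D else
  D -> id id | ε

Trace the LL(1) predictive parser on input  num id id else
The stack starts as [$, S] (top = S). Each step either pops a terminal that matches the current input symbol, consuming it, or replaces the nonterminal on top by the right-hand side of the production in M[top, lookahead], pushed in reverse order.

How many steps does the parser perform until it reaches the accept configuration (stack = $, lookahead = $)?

7

     Stack         Input             Action
  1  $ S           num id id else $  expand S -> G
  2  $ G           num id id else $  expand G -> num D else
  3  $ else D num  num id id else $  match num
  4  $ else D      id id else $      expand D -> id id
  5  $ else id id  id id else $      match id
  6  $ else id     id else $         match id
  7  $ else        else $            match else
Accept reached after 7 steps.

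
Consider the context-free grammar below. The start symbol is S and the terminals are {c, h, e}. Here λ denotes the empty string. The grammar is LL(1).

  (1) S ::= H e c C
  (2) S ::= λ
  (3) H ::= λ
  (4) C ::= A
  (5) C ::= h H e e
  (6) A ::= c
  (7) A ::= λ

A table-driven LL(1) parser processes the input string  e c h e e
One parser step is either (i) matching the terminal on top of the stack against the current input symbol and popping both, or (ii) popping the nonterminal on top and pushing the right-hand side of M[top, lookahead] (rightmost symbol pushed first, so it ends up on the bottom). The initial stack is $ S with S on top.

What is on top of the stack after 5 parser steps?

step 1: stack=$ S  input=e c h e e $  — expand S ::= H e c C
step 2: stack=$ C c e H  input=e c h e e $  — expand H ::= λ
step 3: stack=$ C c e  input=e c h e e $  — match e
step 4: stack=$ C c  input=c h e e $  — match c
step 5: stack=$ C  input=h e e $  — expand C ::= h H e e
Stack after step 5: $ e e H h (top = h).

h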